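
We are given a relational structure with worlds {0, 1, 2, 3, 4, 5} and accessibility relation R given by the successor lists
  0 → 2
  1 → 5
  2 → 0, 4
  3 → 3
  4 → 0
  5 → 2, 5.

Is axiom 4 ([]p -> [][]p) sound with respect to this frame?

No

Axiom 4 corresponds to the accessibility relation being transitive.
Transitive: no — 0 R 2 and 2 R 4, but not 0 R 4.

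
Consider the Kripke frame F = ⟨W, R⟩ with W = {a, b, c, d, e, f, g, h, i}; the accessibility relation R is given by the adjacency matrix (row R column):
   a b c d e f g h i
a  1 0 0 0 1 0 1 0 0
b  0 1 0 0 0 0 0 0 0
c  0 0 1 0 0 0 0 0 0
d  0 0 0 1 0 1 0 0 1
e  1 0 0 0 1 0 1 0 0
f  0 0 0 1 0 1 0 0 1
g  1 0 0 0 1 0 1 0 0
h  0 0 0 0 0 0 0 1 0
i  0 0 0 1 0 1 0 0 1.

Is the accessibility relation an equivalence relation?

Yes

Reflexive: yes — every world is R-related to itself.
Symmetric: yes — every pair in R has its reverse in R.
Transitive: yes — every two-step R-path is closed by a direct edge.
So R is an equivalence relation.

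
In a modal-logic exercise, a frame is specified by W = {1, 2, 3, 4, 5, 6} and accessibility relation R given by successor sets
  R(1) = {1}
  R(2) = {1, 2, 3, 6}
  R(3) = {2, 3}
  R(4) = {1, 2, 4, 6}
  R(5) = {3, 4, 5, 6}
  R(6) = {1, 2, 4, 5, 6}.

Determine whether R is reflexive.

Yes

Reflexive: yes — every world is R-related to itself.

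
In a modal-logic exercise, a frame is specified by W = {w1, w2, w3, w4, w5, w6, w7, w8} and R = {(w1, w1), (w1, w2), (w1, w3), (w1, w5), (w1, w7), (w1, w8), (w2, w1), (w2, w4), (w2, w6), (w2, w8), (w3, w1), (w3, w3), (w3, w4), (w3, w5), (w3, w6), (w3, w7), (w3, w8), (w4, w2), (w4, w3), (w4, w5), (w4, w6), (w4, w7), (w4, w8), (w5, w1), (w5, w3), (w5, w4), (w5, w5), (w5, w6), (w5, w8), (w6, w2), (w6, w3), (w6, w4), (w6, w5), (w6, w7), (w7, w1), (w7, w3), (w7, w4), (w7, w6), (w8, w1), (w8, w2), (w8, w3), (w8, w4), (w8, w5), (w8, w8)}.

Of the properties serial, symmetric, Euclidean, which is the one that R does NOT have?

Serial: yes — every world has a successor (e.g. w1 R w1).
Symmetric: yes — every pair in R has its reverse in R.
Euclidean: no — w1 R w2 and w1 R w3, but not w2 R w3.
Only Euclidean fails.

Euclidean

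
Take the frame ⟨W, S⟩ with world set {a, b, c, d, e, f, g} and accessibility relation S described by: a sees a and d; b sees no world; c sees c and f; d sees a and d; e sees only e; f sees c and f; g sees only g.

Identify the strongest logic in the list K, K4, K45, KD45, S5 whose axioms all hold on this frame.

K45

Transitive (axiom 4): yes — every two-step S-path is closed by a direct edge.
Euclidean (axiom 5): yes — any two successors of a common world are S-related.
Serial (axiom D): no — b has no S-successor.
Reflexive (axiom T): no — b is not related to itself.
So F validates K, K4, K45; KD45 would additionally require S to be serial. The strongest is K45.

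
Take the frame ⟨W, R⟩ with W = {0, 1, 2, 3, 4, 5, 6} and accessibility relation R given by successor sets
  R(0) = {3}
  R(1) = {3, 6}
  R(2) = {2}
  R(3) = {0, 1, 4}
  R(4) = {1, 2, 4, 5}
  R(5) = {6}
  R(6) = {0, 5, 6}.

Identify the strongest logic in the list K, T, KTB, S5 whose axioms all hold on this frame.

Reflexive (axiom T): no — 0 is not related to itself.
Symmetric (axiom B): no — 1 R 6 but not 6 R 1.
Euclidean (axiom 5): no — 1 R 3 and 1 R 6, but not 3 R 6.
So F validates K; T would additionally require R to be reflexive. The strongest is K.

K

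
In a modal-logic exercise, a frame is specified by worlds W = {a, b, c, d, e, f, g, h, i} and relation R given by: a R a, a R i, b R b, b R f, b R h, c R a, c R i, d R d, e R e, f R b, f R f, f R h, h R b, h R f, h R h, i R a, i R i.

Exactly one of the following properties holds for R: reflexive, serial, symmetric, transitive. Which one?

transitive

Reflexive: no — c is not related to itself.
Serial: no — g has no R-successor.
Symmetric: no — c R a but not a R c.
Transitive: yes — every two-step R-path is closed by a direct edge.
Only transitive holds.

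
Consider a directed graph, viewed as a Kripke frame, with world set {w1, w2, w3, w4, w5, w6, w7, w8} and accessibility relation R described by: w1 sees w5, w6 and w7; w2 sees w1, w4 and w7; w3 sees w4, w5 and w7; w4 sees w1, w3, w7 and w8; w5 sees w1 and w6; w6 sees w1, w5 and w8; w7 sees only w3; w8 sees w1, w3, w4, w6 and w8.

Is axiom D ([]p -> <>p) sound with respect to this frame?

Yes

By correspondence theory, D is valid on a frame iff R is serial.
Serial: yes — every world has a successor (e.g. w1 R w5).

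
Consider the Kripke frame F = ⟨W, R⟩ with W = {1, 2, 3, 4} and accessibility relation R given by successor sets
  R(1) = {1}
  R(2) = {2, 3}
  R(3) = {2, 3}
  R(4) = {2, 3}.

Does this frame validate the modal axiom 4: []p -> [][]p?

Yes

By correspondence theory, 4 is valid on a frame iff R is transitive.
Transitive: yes — every two-step R-path is closed by a direct edge.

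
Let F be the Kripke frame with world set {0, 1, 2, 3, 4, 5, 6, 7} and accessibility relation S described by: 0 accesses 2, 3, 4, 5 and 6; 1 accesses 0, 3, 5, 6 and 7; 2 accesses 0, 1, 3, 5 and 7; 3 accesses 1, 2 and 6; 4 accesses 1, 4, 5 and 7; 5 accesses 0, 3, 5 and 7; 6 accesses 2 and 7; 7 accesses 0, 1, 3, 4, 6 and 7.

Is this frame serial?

Serial: yes — every world has a successor (e.g. 0 S 2).

Yes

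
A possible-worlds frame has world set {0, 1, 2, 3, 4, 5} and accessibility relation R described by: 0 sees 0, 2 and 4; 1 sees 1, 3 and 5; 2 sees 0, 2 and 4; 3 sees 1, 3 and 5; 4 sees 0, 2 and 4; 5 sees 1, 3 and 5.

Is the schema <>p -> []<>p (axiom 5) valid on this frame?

By correspondence theory, 5 is valid on a frame iff R is Euclidean.
Euclidean: yes — any two successors of a common world are R-related.

Yes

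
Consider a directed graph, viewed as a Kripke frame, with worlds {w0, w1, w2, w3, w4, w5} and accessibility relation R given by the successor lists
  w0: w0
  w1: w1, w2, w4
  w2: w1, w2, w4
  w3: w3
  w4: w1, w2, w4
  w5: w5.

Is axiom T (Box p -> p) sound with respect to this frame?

Yes

The schema T characterises exactly the reflexive frames.
Reflexive: yes — every world is R-related to itself.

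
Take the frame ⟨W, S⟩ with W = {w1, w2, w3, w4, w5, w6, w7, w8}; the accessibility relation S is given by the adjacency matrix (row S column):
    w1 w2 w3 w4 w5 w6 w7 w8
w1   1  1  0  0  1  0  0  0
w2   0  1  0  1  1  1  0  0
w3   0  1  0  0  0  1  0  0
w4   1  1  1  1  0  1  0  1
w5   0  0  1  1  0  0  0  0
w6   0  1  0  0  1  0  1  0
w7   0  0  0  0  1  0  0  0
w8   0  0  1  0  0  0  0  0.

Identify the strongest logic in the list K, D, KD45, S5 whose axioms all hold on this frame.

D

Serial (axiom D): yes — every world has a successor (e.g. w1 S w1).
Euclidean (axiom 5): no — w1 S w5 and w1 S w2, but not w5 S w2.
Transitive (axiom 4): no — w1 S w2 and w2 S w4, but not w1 S w4.
Reflexive (axiom T): no — w3 is not related to itself.
So F validates K, D; KD45 would additionally require S to be Euclidean and transitive. The strongest is D.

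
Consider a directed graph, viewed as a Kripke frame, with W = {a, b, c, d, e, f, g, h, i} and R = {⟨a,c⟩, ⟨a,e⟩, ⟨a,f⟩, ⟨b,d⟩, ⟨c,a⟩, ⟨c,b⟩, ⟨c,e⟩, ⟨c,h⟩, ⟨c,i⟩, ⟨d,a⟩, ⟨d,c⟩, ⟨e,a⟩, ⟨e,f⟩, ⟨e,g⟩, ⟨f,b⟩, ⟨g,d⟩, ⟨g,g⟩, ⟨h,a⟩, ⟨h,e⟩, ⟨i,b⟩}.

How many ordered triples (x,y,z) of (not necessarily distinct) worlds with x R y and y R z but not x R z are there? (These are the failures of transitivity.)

32

Enumerating: (a,c,a), (a,c,b), (a,c,h), (a,c,i), (a,e,a), (a,e,g), (a,f,b), (b,d,a), (b,d,c), (c,a,c), (c,a,f), (c,b,d), … and 20 more.
Total: 32.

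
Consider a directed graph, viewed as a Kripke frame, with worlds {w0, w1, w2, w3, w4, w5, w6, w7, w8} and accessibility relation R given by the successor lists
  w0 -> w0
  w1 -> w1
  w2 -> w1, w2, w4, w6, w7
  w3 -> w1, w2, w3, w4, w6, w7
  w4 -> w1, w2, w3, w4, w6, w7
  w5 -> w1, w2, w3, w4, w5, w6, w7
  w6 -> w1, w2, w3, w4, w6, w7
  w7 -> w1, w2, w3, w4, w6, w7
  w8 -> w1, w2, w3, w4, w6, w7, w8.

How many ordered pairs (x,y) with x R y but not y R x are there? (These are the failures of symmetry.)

Enumerating: (w2,w1), (w3,w1), (w3,w2), (w4,w1), (w5,w1), (w5,w2), (w5,w3), (w5,w4), (w5,w6), (w5,w7), (w6,w1), (w7,w1), (w8,w1), (w8,w2), (w8,w3), (w8,w4), (w8,w6), (w8,w7).

18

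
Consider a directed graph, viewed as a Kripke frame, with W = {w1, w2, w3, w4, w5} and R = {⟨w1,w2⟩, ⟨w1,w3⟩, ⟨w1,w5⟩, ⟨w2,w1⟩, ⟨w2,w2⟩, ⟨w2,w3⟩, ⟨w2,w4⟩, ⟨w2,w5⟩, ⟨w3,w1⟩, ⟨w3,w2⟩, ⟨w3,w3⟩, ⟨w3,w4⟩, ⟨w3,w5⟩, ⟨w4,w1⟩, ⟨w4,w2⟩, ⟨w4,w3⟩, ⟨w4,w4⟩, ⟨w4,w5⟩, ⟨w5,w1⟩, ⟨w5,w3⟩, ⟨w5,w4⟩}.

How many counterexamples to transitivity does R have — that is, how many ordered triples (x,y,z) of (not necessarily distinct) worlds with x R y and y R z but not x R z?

Enumerating: (w1,w2,w1), (w1,w2,w4), (w1,w3,w1), (w1,w3,w4), (w1,w5,w1), (w1,w5,w4), (w5,w1,w2), (w5,w1,w5), (w5,w3,w2), (w5,w3,w5), (w5,w4,w2), (w5,w4,w5).

12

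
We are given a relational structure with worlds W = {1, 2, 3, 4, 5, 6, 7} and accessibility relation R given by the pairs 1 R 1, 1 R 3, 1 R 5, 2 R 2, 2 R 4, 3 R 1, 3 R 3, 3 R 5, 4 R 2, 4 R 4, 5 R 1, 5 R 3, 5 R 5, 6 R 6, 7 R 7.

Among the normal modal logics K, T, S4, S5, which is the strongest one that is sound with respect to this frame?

Reflexive (axiom T): yes — every world is R-related to itself.
Transitive (axiom 4): yes — every two-step R-path is closed by a direct edge.
Euclidean (axiom 5): yes — any two successors of a common world are R-related.
So F validates K, T, S4, S5. The strongest is S5.

S5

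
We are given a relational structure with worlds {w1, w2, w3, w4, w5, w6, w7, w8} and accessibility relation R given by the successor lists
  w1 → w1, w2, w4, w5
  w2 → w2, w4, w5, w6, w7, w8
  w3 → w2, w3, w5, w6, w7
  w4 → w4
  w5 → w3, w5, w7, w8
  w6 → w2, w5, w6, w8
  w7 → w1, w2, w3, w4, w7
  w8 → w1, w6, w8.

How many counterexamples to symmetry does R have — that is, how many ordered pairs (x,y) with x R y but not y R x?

14

Enumerating: (w1,w2), (w1,w4), (w1,w5), (w2,w4), (w2,w5), (w2,w8), (w3,w2), (w3,w6), (w5,w7), (w5,w8), (w6,w5), (w7,w1), (w7,w4), (w8,w1).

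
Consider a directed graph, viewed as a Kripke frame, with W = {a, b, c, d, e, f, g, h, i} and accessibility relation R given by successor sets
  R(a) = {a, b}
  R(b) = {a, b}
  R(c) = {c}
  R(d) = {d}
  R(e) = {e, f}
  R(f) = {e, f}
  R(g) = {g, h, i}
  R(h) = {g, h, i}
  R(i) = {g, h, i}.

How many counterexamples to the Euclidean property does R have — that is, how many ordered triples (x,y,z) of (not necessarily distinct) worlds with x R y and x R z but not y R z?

R is Euclidean; there are no such tuples.

0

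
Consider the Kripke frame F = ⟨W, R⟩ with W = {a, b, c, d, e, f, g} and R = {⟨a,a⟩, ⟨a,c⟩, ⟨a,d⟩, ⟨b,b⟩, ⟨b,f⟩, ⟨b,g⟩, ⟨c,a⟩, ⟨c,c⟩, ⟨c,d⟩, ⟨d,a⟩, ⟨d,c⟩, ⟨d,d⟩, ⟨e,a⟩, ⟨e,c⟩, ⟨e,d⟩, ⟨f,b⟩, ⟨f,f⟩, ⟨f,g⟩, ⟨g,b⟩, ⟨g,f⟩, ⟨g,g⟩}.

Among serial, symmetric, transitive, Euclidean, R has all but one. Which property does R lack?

symmetric

Serial: yes — every world has a successor (e.g. a R a).
Symmetric: no — e R a but not a R e.
Transitive: yes — every two-step R-path is closed by a direct edge.
Euclidean: yes — any two successors of a common world are R-related.
Only symmetric fails.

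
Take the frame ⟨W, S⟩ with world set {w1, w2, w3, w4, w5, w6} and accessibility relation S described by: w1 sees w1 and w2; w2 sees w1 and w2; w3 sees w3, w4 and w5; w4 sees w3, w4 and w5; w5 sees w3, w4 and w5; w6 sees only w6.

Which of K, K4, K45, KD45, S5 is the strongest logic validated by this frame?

Transitive (axiom 4): yes — every two-step S-path is closed by a direct edge.
Euclidean (axiom 5): yes — any two successors of a common world are S-related.
Serial (axiom D): yes — every world has a successor (e.g. w1 S w1).
Reflexive (axiom T): yes — every world is S-related to itself.
So F validates K, K4, K45, KD45, S5. The strongest is S5.

S5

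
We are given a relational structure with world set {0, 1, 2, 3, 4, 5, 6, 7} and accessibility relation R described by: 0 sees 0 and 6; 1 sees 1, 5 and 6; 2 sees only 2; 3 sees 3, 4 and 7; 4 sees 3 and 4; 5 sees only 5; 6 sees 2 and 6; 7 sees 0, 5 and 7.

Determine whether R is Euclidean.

Euclidean: no — 1 R 5 and 1 R 6, but not 5 R 6.

No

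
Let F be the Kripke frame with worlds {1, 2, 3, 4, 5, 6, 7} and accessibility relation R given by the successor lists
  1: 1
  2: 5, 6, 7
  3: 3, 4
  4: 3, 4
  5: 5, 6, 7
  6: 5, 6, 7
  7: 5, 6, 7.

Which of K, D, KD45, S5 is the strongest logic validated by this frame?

Serial (axiom D): yes — every world has a successor (e.g. 1 R 1).
Euclidean (axiom 5): yes — any two successors of a common world are R-related.
Transitive (axiom 4): yes — every two-step R-path is closed by a direct edge.
Reflexive (axiom T): no — 2 is not related to itself.
So F validates K, D, KD45; S5 would additionally require R to be reflexive. The strongest is KD45.

KD45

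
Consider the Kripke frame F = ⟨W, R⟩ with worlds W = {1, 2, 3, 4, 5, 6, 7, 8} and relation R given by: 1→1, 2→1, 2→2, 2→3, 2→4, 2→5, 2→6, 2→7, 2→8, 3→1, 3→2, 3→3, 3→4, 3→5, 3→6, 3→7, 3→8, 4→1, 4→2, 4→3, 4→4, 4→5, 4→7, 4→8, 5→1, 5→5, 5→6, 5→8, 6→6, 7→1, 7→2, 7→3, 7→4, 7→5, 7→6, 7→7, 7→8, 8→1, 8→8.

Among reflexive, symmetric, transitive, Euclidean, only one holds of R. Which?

Reflexive: yes — every world is R-related to itself.
Symmetric: no — 2 R 1 but not 1 R 2.
Transitive: no — 4 R 2 and 2 R 6, but not 4 R 6.
Euclidean: no — 2 R 1 and 2 R 3, but not 1 R 3.
Only reflexive holds.

reflexive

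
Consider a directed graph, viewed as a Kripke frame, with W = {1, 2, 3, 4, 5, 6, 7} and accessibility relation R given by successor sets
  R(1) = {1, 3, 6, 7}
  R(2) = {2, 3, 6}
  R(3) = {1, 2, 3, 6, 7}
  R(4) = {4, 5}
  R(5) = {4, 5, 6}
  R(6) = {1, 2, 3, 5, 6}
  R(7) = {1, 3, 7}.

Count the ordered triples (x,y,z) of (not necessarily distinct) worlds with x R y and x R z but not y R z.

Enumerating: (1,6,7), (1,7,6), (3,1,2), (3,2,1), (3,2,7), (3,6,7), (3,7,2), (3,7,6), (5,4,6), (5,6,4), (6,1,2), (6,1,5), (6,2,1), (6,2,5), (6,3,5), (6,5,1), (6,5,2), (6,5,3).

18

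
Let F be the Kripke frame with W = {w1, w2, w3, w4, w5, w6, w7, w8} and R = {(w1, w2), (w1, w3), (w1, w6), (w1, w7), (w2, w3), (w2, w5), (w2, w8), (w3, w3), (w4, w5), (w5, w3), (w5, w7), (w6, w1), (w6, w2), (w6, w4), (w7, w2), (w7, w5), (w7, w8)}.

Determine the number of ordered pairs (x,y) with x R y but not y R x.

12

Enumerating: (w1,w2), (w1,w3), (w1,w7), (w2,w3), (w2,w5), (w2,w8), (w4,w5), (w5,w3), (w6,w2), (w6,w4), (w7,w2), (w7,w8).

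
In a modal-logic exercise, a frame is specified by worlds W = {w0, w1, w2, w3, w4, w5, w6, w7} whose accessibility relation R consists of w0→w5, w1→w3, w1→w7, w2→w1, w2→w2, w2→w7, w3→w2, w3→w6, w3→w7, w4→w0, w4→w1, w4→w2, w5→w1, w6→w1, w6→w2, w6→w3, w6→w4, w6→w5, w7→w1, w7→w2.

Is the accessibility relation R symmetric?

No

Symmetric: no — w0 R w5 but not w5 R w0.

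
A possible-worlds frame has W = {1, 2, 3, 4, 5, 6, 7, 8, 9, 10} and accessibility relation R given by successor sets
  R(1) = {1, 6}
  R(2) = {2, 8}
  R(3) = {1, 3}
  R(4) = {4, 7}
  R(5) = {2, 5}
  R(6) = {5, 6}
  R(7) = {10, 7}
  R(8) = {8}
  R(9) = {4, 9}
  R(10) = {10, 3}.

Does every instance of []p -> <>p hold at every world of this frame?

Yes

Axiom D corresponds to the accessibility relation being serial.
Serial: yes — every world has a successor (e.g. 1 R 1).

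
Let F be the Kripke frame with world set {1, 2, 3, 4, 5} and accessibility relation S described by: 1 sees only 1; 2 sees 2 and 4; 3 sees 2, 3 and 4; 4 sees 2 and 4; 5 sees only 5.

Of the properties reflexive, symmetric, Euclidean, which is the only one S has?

Reflexive: yes — every world is S-related to itself.
Symmetric: no — 3 S 2 but not 2 S 3.
Euclidean: no — 3 S 2 and 3 S 3, but not 2 S 3.
Only reflexive holds.

reflexive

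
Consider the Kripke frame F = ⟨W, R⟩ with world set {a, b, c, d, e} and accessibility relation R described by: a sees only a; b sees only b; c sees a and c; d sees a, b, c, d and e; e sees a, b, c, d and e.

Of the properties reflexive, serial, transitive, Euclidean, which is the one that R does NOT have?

Reflexive: yes — every world is R-related to itself.
Serial: yes — every world has a successor (e.g. a R a).
Transitive: yes — every two-step R-path is closed by a direct edge.
Euclidean: no — d R a and d R b, but not a R b.
Only Euclidean fails.

Euclidean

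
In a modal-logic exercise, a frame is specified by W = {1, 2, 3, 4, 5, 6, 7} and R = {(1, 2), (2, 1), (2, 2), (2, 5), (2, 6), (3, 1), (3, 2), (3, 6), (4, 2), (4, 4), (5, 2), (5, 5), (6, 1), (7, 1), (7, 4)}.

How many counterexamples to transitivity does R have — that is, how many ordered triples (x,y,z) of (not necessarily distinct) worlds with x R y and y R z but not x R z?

Enumerating: (1,2,1), (1,2,5), (1,2,6), (3,2,5), (4,2,1), (4,2,5), (4,2,6), (5,2,1), (5,2,6), (6,1,2), (7,1,2), (7,4,2).

12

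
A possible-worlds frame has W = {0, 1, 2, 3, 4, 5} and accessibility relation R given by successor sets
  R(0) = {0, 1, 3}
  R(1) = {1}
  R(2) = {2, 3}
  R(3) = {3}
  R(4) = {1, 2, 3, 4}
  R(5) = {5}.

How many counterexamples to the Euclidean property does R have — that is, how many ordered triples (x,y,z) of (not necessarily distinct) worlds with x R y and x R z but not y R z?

Enumerating: (0,1,0), (0,1,3), (0,3,0), (0,3,1), (2,3,2), (4,1,2), (4,1,3), (4,1,4), (4,2,1), (4,2,4), (4,3,1), (4,3,2), (4,3,4).

13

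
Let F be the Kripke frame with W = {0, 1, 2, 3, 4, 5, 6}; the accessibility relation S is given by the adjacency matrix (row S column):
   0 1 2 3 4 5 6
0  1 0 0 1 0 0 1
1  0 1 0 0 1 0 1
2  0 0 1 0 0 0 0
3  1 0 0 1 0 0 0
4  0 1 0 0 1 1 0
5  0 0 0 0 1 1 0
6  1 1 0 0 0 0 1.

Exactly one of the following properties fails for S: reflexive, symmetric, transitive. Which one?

Reflexive: yes — every world is S-related to itself.
Symmetric: yes — every pair in S has its reverse in S.
Transitive: no — 0 S 6 and 6 S 1, but not 0 S 1.
Only transitive fails.

transitive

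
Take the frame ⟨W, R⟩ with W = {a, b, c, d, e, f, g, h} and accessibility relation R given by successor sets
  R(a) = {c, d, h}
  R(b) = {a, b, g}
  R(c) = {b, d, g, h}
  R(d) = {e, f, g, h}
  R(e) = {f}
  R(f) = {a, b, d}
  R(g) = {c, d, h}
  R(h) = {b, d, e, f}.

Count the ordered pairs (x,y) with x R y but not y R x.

Enumerating: (a,c), (a,d), (a,h), (b,a), (b,g), (c,b), (c,d), (c,h), (d,e), (e,f), (f,a), (f,b), (g,h), (h,b), (h,e), (h,f).

16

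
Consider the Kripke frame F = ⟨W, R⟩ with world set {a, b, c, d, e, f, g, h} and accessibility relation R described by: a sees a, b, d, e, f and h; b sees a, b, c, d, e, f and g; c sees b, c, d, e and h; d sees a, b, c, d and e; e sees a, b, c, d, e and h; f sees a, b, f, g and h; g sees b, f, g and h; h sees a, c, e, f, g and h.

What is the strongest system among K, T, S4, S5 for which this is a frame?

Reflexive (axiom T): yes — every world is R-related to itself.
Transitive (axiom 4): no — a R b and b R c, but not a R c.
Euclidean (axiom 5): no — a R b and a R h, but not b R h.
So F validates K, T; S4 would additionally require R to be transitive. The strongest is T.

T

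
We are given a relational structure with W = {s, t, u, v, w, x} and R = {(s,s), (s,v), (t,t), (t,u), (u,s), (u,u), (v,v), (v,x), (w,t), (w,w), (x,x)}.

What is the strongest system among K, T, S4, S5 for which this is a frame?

Reflexive (axiom T): yes — every world is R-related to itself.
Transitive (axiom 4): no — s R v and v R x, but not s R x.
Euclidean (axiom 5): no — s R v and s R s, but not v R s.
So F validates K, T; S4 would additionally require R to be transitive. The strongest is T.

T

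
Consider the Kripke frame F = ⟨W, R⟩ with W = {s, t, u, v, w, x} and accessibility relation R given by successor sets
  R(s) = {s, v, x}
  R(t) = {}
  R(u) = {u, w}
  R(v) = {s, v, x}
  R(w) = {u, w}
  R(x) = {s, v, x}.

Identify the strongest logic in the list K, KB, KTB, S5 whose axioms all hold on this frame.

KB

Symmetric (axiom B): yes — every pair in R has its reverse in R.
Reflexive (axiom T): no — t is not related to itself.
Euclidean (axiom 5): yes — any two successors of a common world are R-related.
So F validates K, KB; KTB would additionally require R to be reflexive. The strongest is KB.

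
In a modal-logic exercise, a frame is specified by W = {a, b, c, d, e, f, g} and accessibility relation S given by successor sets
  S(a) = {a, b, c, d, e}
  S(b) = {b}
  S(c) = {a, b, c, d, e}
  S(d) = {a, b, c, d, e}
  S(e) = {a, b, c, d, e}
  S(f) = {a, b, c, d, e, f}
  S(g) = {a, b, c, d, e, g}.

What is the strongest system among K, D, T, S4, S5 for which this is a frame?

S4

Serial (axiom D): yes — every world has a successor (e.g. a S a).
Reflexive (axiom T): yes — every world is S-related to itself.
Transitive (axiom 4): yes — every two-step S-path is closed by a direct edge.
Euclidean (axiom 5): no — a S b and a S c, but not b S c.
So F validates K, D, T, S4; S5 would additionally require S to be Euclidean. The strongest is S4.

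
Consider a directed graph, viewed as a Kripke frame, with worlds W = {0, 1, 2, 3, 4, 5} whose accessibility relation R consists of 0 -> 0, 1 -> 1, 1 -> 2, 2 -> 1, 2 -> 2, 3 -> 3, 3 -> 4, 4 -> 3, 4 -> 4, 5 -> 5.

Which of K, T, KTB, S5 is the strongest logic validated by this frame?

S5

Reflexive (axiom T): yes — every world is R-related to itself.
Symmetric (axiom B): yes — every pair in R has its reverse in R.
Euclidean (axiom 5): yes — any two successors of a common world are R-related.
So F validates K, T, KTB, S5. The strongest is S5.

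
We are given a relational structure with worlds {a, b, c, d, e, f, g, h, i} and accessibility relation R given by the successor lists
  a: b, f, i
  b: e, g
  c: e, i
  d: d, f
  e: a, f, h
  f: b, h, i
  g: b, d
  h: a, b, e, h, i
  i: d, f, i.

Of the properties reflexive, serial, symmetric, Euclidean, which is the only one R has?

serial

Reflexive: no — a is not related to itself.
Serial: yes — every world has a successor (e.g. a R b).
Symmetric: no — a R b but not b R a.
Euclidean: no — a R b and a R f, but not b R f.
Only serial holds.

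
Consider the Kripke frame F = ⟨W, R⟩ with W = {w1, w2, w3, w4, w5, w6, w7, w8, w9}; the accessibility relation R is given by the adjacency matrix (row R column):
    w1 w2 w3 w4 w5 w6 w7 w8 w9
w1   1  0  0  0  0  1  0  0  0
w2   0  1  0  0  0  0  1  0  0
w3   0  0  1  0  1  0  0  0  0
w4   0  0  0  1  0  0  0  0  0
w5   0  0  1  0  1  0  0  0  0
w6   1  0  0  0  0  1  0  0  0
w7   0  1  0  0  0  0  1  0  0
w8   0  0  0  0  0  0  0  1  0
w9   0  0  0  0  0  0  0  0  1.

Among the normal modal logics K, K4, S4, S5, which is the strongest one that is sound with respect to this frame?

Transitive (axiom 4): yes — every two-step R-path is closed by a direct edge.
Reflexive (axiom T): yes — every world is R-related to itself.
Euclidean (axiom 5): yes — any two successors of a common world are R-related.
So F validates K, K4, S4, S5. The strongest is S5.

S5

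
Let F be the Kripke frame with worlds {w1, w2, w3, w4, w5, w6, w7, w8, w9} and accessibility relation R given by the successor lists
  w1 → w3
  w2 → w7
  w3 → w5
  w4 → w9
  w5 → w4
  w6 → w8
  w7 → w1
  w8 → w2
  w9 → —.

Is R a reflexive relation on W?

No

Reflexive: no — w1 is not related to itself.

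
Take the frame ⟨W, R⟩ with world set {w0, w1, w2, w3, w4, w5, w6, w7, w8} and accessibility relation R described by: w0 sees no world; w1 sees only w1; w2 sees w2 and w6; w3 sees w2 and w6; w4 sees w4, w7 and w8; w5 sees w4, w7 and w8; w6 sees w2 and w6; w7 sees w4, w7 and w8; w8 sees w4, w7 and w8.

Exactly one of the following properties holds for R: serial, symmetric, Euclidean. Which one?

Euclidean

Serial: no — w0 has no R-successor.
Symmetric: no — w3 R w2 but not w2 R w3.
Euclidean: yes — any two successors of a common world are R-related.
Only Euclidean holds.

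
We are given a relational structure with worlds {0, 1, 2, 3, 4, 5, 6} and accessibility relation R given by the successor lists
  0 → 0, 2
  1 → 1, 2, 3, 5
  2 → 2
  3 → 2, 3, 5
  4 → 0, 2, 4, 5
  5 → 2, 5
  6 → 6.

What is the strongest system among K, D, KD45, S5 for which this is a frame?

D

Serial (axiom D): yes — every world has a successor (e.g. 0 R 0).
Euclidean (axiom 5): no — 1 R 2 and 1 R 3, but not 2 R 3.
Transitive (axiom 4): yes — every two-step R-path is closed by a direct edge.
Reflexive (axiom T): yes — every world is R-related to itself.
So F validates K, D; KD45 would additionally require R to be Euclidean. The strongest is D.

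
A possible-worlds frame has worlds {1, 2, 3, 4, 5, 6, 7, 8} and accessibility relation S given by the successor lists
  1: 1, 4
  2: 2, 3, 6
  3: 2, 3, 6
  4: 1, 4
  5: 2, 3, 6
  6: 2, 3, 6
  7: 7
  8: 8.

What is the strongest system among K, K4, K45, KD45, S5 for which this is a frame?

KD45

Transitive (axiom 4): yes — every two-step S-path is closed by a direct edge.
Euclidean (axiom 5): yes — any two successors of a common world are S-related.
Serial (axiom D): yes — every world has a successor (e.g. 1 S 1).
Reflexive (axiom T): no — 5 is not related to itself.
So F validates K, K4, K45, KD45; S5 would additionally require S to be reflexive. The strongest is KD45.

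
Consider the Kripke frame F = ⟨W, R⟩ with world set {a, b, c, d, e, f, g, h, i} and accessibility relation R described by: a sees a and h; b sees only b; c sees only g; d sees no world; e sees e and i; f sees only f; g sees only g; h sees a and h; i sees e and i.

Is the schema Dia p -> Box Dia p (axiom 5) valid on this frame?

Yes

Axiom 5 corresponds to the accessibility relation being Euclidean.
Euclidean: yes — any two successors of a common world are R-related.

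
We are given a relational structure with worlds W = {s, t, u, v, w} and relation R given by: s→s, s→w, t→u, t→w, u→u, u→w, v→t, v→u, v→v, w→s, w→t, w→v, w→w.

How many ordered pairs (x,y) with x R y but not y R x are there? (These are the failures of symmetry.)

5

Enumerating: (t,u), (u,w), (v,t), (v,u), (w,v).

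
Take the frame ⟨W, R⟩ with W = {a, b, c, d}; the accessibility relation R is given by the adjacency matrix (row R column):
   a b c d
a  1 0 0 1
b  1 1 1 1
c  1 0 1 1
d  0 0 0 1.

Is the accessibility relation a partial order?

Reflexive: yes — every world is R-related to itself.
Transitive: yes — every two-step R-path is closed by a direct edge.
Antisymmetric: yes — no distinct pair is related both ways.
So R is a partial order.

Yes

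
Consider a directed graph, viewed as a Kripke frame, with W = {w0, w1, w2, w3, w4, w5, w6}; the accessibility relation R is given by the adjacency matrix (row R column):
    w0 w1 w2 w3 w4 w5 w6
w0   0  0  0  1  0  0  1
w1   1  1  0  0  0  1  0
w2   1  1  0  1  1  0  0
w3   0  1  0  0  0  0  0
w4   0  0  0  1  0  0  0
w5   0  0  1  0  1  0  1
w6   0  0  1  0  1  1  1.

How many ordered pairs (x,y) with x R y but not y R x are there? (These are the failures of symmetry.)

Enumerating: (w0,w3), (w0,w6), (w1,w0), (w1,w5), (w2,w0), (w2,w1), (w2,w3), (w2,w4), (w3,w1), (w4,w3), (w5,w2), (w5,w4), (w6,w2), (w6,w4).

14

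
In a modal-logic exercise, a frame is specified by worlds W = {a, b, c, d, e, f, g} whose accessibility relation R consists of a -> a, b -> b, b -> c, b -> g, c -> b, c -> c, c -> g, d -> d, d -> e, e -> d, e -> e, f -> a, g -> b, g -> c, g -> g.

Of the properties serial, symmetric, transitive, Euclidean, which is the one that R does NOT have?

Serial: yes — every world has a successor (e.g. a R a).
Symmetric: no — f R a but not a R f.
Transitive: yes — every two-step R-path is closed by a direct edge.
Euclidean: yes — any two successors of a common world are R-related.
Only symmetric fails.

symmetric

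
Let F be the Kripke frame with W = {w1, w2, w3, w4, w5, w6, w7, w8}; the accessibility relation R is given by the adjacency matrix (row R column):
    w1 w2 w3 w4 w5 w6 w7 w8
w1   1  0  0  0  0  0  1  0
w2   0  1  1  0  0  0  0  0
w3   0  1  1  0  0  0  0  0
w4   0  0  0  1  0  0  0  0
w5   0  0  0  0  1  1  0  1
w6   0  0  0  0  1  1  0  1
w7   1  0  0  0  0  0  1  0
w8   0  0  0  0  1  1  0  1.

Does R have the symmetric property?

Symmetric: yes — every pair in R has its reverse in R.

Yes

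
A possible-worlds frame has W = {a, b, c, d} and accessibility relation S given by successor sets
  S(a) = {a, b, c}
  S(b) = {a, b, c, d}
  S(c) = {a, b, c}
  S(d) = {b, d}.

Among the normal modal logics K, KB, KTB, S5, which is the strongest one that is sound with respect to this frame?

Symmetric (axiom B): yes — every pair in S has its reverse in S.
Reflexive (axiom T): yes — every world is S-related to itself.
Euclidean (axiom 5): no — b S a and b S d, but not a S d.
So F validates K, KB, KTB; S5 would additionally require S to be Euclidean. The strongest is KTB.

KTB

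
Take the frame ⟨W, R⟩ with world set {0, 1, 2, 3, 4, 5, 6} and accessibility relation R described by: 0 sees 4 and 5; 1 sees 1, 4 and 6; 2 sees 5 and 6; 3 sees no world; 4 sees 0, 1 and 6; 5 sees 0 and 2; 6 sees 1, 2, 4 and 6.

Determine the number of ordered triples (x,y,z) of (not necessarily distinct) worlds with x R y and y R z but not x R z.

Enumerating: (0,4,0), (0,4,1), (0,4,6), (0,5,0), (0,5,2), (1,4,0), (1,6,2), (2,5,0), (2,5,2), (2,6,1), (2,6,2), (2,6,4), … and 11 more.
Total: 23.

23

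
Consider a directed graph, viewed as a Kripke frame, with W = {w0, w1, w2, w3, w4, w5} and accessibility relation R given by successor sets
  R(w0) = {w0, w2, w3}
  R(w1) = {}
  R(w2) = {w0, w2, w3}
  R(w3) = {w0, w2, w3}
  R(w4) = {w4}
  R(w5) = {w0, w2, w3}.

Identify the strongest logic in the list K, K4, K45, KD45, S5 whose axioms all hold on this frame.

Transitive (axiom 4): yes — every two-step R-path is closed by a direct edge.
Euclidean (axiom 5): yes — any two successors of a common world are R-related.
Serial (axiom D): no — w1 has no R-successor.
Reflexive (axiom T): no — w1 is not related to itself.
So F validates K, K4, K45; KD45 would additionally require R to be serial. The strongest is K45.

K45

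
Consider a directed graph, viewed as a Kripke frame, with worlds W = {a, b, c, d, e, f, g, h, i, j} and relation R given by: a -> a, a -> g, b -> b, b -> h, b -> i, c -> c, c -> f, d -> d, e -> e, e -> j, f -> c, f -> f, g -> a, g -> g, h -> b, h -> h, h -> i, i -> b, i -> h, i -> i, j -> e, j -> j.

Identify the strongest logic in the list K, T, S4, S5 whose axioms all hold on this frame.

S5

Reflexive (axiom T): yes — every world is R-related to itself.
Transitive (axiom 4): yes — every two-step R-path is closed by a direct edge.
Euclidean (axiom 5): yes — any two successors of a common world are R-related.
So F validates K, T, S4, S5. The strongest is S5.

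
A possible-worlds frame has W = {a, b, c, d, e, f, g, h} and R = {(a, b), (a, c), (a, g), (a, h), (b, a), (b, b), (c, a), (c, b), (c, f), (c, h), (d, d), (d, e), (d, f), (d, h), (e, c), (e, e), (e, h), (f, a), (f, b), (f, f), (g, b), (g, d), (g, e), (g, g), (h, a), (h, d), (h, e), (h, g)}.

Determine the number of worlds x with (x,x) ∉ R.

Enumerating: a, c, h.

3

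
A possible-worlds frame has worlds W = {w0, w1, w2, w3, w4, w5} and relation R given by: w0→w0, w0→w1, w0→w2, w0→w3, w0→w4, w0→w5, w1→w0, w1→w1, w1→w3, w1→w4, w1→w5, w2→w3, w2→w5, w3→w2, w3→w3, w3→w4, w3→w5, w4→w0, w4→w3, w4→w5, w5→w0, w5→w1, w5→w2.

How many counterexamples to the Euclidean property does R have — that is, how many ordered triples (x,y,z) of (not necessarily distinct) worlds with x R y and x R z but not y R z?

Enumerating: (w0,w1,w2), (w0,w2,w0), (w0,w2,w1), (w0,w2,w2), (w0,w2,w4), (w0,w3,w0), (w0,w3,w1), (w0,w4,w1), (w0,w4,w2), (w0,w4,w4), (w0,w5,w3), (w0,w5,w4), … and 24 more.
Total: 36.

36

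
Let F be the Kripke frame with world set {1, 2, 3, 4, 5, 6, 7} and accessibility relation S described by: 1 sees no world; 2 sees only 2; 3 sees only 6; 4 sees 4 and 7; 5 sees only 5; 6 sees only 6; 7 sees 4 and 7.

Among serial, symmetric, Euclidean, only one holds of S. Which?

Serial: no — 1 has no S-successor.
Symmetric: no — 3 S 6 but not 6 S 3.
Euclidean: yes — any two successors of a common world are S-related.
Only Euclidean holds.

Euclidean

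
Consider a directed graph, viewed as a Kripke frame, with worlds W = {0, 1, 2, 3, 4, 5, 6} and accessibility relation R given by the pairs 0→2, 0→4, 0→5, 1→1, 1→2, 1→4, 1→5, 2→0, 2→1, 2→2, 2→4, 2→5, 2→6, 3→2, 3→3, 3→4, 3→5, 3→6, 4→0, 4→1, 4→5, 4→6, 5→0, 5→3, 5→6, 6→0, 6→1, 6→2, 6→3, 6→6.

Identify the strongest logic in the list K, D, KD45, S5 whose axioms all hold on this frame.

D

Serial (axiom D): yes — every world has a successor (e.g. 0 R 2).
Euclidean (axiom 5): no — 0 R 4 and 0 R 2, but not 4 R 2.
Transitive (axiom 4): no — 0 R 2 and 2 R 1, but not 0 R 1.
Reflexive (axiom T): no — 0 is not related to itself.
So F validates K, D; KD45 would additionally require R to be Euclidean and transitive. The strongest is D.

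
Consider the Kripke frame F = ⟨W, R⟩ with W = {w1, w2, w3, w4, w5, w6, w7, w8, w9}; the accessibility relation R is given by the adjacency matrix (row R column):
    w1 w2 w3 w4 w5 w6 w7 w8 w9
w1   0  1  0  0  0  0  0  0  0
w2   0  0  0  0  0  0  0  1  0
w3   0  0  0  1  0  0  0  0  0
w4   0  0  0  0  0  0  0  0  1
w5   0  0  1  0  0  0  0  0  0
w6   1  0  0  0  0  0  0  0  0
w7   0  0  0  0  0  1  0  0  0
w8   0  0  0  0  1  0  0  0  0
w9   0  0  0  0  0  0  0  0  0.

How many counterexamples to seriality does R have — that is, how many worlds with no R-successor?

Enumerating: w9.

1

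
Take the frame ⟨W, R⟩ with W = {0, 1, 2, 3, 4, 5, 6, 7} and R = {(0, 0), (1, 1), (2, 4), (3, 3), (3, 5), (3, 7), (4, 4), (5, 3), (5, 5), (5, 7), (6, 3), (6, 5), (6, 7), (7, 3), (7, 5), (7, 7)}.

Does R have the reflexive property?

Reflexive: no — 2 is not related to itself.

No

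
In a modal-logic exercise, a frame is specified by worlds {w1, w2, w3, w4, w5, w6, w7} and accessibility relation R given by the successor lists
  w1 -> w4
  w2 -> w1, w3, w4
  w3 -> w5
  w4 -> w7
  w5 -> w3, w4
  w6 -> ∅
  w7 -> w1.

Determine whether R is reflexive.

No

Reflexive: no — w1 is not related to itself.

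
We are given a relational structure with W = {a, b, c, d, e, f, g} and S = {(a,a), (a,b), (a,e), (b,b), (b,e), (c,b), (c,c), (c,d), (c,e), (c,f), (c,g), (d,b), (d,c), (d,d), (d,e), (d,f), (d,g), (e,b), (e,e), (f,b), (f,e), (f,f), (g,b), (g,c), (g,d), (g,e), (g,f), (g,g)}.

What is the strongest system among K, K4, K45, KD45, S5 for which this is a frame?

Transitive (axiom 4): yes — every two-step S-path is closed by a direct edge.
Euclidean (axiom 5): no — c S b and c S d, but not b S d.
Serial (axiom D): yes — every world has a successor (e.g. a S a).
Reflexive (axiom T): yes — every world is S-related to itself.
So F validates K, K4; K45 would additionally require S to be Euclidean. The strongest is K4.

K4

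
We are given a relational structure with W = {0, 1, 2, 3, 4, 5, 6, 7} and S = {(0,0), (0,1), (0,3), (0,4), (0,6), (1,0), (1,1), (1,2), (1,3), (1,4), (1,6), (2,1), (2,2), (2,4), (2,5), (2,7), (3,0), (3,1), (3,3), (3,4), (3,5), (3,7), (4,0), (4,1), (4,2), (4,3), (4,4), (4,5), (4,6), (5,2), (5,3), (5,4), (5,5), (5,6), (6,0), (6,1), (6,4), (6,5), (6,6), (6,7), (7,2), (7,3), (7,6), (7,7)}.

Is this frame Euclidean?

Euclidean: no — 0 S 3 and 0 S 6, but not 3 S 6.

No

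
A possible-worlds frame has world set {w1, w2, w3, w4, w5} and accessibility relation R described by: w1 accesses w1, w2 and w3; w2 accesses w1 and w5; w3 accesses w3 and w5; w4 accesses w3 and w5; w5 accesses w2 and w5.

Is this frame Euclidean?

No

Euclidean: no — w1 R w2 and w1 R w3, but not w2 R w3.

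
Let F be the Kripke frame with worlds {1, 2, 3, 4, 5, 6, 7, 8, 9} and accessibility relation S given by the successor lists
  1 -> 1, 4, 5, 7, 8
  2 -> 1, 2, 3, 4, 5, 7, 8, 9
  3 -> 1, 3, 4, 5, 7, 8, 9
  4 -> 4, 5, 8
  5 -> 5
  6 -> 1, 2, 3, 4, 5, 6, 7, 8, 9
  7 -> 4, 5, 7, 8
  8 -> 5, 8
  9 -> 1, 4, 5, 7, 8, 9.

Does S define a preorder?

Reflexive: yes — every world is S-related to itself.
Transitive: yes — every two-step S-path is closed by a direct edge.
So S is a preorder.

Yes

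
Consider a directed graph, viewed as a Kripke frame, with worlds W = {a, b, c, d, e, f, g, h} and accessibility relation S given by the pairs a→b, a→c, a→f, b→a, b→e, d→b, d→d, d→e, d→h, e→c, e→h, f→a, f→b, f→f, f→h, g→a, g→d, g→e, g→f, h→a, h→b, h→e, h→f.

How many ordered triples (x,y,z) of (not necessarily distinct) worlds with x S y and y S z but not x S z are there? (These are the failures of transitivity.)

32

Enumerating: (a,b,a), (a,b,e), (a,f,a), (a,f,h), (b,a,b), (b,a,c), (b,a,f), (b,e,c), (b,e,h), (d,b,a), (d,e,c), (d,h,a), … and 20 more.
Total: 32.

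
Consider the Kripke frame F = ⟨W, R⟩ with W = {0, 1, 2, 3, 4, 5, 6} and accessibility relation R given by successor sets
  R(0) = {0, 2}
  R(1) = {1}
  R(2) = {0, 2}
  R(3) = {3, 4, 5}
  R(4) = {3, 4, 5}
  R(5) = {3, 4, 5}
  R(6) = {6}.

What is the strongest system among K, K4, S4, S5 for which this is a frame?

Transitive (axiom 4): yes — every two-step R-path is closed by a direct edge.
Reflexive (axiom T): yes — every world is R-related to itself.
Euclidean (axiom 5): yes — any two successors of a common world are R-related.
So F validates K, K4, S4, S5. The strongest is S5.

S5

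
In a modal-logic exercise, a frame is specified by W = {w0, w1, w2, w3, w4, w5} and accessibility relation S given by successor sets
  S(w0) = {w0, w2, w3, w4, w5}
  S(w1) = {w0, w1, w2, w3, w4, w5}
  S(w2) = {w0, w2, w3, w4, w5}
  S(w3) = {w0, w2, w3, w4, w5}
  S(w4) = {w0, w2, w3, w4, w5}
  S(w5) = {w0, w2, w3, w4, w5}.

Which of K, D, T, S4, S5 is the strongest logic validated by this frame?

Serial (axiom D): yes — every world has a successor (e.g. w0 S w0).
Reflexive (axiom T): yes — every world is S-related to itself.
Transitive (axiom 4): yes — every two-step S-path is closed by a direct edge.
Euclidean (axiom 5): no — w1 S w0 and w1 S w1, but not w0 S w1.
So F validates K, D, T, S4; S5 would additionally require S to be Euclidean. The strongest is S4.

S4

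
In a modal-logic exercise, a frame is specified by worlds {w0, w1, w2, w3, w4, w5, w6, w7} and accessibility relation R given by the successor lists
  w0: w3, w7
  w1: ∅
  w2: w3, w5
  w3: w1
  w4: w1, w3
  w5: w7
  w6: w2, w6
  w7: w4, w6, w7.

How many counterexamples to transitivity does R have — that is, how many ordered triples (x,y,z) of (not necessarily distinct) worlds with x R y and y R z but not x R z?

Enumerating: (w0,w3,w1), (w0,w7,w4), (w0,w7,w6), (w2,w3,w1), (w2,w5,w7), (w5,w7,w4), (w5,w7,w6), (w6,w2,w3), (w6,w2,w5), (w7,w4,w1), (w7,w4,w3), (w7,w6,w2).

12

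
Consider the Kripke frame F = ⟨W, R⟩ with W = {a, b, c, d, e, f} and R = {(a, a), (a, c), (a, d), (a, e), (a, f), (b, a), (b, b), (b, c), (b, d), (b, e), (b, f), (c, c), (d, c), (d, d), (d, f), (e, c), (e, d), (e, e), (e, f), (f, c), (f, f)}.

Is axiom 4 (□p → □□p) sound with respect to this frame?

Yes

The schema 4 characterises exactly the transitive frames.
Transitive: yes — every two-step R-path is closed by a direct edge.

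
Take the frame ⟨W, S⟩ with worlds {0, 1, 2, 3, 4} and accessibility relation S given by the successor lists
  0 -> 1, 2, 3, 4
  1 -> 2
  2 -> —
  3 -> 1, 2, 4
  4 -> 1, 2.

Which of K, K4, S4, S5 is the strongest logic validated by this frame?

Transitive (axiom 4): yes — every two-step S-path is closed by a direct edge.
Reflexive (axiom T): no — 0 is not related to itself.
Euclidean (axiom 5): no — 0 S 1 and 0 S 3, but not 1 S 3.
So F validates K, K4; S4 would additionally require S to be reflexive. The strongest is K4.

K4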